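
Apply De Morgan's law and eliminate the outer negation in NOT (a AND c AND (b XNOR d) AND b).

NOT a OR NOT c OR NOT (b XNOR d) OR NOT b
De Morgan's: NOT(AND of terms) = OR of negations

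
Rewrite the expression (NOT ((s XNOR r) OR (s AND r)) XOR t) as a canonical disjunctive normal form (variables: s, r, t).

(NOT s AND NOT r AND t) OR (NOT s AND r AND NOT t) OR (s AND NOT r AND NOT t) OR (s AND r AND t)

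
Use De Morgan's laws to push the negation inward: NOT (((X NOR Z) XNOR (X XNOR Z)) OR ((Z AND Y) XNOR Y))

NOT ((X NOR Z) XNOR (X XNOR Z)) AND NOT ((Z AND Y) XNOR Y)
De Morgan's: NOT(OR of terms) = AND of negations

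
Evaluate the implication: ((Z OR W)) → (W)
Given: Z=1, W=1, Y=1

Antecedent ((Z OR W)) = 1; consequent (W) = 1.
1 → 1 = 1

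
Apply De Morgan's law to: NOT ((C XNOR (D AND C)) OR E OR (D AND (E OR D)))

NOT (C XNOR (D AND C)) AND NOT E AND NOT (D AND (E OR D))
De Morgan's: NOT(OR of terms) = AND of negations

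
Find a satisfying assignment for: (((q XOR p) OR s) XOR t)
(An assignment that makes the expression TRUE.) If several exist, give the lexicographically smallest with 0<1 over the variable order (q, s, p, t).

q=0, s=0, p=0, t=1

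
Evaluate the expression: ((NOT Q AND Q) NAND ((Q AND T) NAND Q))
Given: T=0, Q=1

Substituting: ((NOT 1 AND 1) NAND ((1 AND 0) NAND 1))
= 1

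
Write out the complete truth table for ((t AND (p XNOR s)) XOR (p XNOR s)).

p | s | t | Output
------------------
0 | 0 | 0 | 1
0 | 0 | 1 | 0
0 | 1 | 0 | 0
0 | 1 | 1 | 0
1 | 0 | 0 | 0
1 | 0 | 1 | 0
1 | 1 | 0 | 1
1 | 1 | 1 | 0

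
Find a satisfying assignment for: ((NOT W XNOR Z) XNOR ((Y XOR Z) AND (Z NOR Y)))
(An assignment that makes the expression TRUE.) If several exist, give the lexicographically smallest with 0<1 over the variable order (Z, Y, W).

Z=0, Y=0, W=0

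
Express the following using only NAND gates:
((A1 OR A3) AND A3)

((((A1 NAND A1) NAND (A3 NAND A3)) NAND A3) NAND (((A1 NAND A1) NAND (A3 NAND A3)) NAND A3))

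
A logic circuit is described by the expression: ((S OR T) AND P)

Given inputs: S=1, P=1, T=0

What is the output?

Substituting: ((1 OR 0) AND 1)
= 1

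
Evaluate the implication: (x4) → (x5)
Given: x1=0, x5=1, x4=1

Antecedent (x4) = 1; consequent (x5) = 1.
1 → 1 = 1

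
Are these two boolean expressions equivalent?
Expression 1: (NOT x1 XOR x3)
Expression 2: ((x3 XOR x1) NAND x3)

No. Counterexample: with x3=0, x1=1, Expression 1 = 0 but Expression 2 = 1.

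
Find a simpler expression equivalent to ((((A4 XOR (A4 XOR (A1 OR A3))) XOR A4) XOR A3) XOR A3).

By XOR self-cancellation ((E XOR v) XOR v = E) then XOR self-cancellation ((E XOR v) XOR v = E):
= (A4 XOR (A1 OR A3))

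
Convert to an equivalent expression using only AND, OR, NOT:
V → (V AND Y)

NOT V OR (V AND Y)
(Implication elimination: A → B = NOT A OR B)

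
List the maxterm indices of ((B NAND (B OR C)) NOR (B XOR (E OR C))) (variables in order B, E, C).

ΠM(0, 1, 2, 3, 4) = (B OR E OR C) AND (B OR E OR NOT C) AND (B OR NOT E OR C) AND (B OR NOT E OR NOT C) AND (NOT B OR E OR C)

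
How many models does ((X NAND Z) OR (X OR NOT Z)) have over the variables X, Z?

Satisfying assignments: (0,0), (0,1), (1,0), (1,1)
Count: 4 out of 4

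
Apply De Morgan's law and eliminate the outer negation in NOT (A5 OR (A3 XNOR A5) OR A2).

NOT A5 AND NOT (A3 XNOR A5) AND NOT A2
De Morgan's: NOT(OR of terms) = AND of negations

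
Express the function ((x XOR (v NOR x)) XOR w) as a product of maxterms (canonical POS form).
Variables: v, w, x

ΠM(2, 3, 4, 7) = (v OR NOT w OR x) AND (v OR NOT w OR NOT x) AND (NOT v OR w OR x) AND (NOT v OR NOT w OR NOT x)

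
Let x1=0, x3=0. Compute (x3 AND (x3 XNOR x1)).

Substituting: (0 AND (0 XNOR 0))
= 0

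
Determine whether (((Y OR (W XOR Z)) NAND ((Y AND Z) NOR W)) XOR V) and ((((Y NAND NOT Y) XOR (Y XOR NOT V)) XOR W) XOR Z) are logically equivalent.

No. Counterexample: with V=0, W=0, Z=0, Y=0, Expression 1 = 1 but Expression 2 = 0.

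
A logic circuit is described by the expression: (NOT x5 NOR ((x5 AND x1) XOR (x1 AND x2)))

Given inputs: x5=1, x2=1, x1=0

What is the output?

Substituting: (NOT 1 NOR ((1 AND 0) XOR (0 AND 1)))
= 1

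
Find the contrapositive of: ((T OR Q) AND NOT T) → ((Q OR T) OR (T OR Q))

Contrapositive: NOT ((Q OR T) OR (T OR Q)) → NOT ((T OR Q) AND NOT T)
Note: A statement and its contrapositive are logically equivalent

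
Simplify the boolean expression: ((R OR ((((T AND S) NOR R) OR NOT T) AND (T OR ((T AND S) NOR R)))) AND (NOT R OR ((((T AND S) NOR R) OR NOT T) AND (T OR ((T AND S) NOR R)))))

By distribution ((E OR v) AND (E OR NOT v) = E) then distribution ((E OR v) AND (E OR NOT v) = E):
= ((T AND S) NOR R)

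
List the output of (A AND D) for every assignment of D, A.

D | A | Output
--------------
0 | 0 | 0
0 | 1 | 0
1 | 0 | 0
1 | 1 | 1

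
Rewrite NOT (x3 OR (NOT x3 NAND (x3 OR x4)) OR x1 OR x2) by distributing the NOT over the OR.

NOT x3 AND NOT (NOT x3 NAND (x3 OR x4)) AND NOT x1 AND NOT x2
De Morgan's: NOT(OR of terms) = AND of negations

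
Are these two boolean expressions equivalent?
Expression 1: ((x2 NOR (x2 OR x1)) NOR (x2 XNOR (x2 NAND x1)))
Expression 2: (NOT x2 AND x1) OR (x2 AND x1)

Yes, they are equivalent — the two output columns agree on all 4 assignments:
x2 | x1 | Expression 1 | Expression 2
-------------------------------------
0 | 0 | 0 | 0
0 | 1 | 1 | 1
1 | 0 | 0 | 0
1 | 1 | 1 | 1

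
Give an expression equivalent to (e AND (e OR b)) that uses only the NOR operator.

((e NOR e) NOR (((e NOR b) NOR (e NOR b)) NOR ((e NOR b) NOR (e NOR b))))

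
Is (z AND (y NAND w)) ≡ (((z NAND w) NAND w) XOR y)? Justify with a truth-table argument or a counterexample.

No. Counterexample: with w=0, y=0, z=0, Expression 1 = 0 but Expression 2 = 1.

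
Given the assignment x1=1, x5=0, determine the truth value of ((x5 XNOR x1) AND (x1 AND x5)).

Substituting: ((0 XNOR 1) AND (1 AND 0))
= 0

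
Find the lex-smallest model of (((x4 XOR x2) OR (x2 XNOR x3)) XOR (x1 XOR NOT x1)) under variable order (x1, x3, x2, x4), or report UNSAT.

x1=0, x3=0, x2=1, x4=1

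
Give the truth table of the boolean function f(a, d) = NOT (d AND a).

a | d | Output
--------------
0 | 0 | 1
0 | 1 | 1
1 | 0 | 1
1 | 1 | 0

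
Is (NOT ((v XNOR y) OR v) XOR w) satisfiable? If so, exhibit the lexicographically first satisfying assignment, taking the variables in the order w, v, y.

w=0, v=0, y=1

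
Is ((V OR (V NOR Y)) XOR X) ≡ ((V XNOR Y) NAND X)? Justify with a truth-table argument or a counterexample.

No. Counterexample: with Y=0, X=1, V=1, Expression 1 = 0 but Expression 2 = 1.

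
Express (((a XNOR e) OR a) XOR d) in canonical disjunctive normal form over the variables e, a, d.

(NOT e AND NOT a AND NOT d) OR (NOT e AND a AND NOT d) OR (e AND NOT a AND d) OR (e AND a AND NOT d)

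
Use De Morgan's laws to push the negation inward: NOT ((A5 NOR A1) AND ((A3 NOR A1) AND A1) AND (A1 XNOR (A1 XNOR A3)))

NOT (A5 NOR A1) OR NOT ((A3 NOR A1) AND A1) OR NOT (A1 XNOR (A1 XNOR A3))
De Morgan's: NOT(AND of terms) = OR of negations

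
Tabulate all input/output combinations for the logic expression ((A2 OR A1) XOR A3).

A3 | A2 | A1 | Output
---------------------
0 | 0 | 0 | 0
0 | 0 | 1 | 1
0 | 1 | 0 | 1
0 | 1 | 1 | 1
1 | 0 | 0 | 1
1 | 0 | 1 | 0
1 | 1 | 0 | 0
1 | 1 | 1 | 0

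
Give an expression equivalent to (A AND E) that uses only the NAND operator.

((A NAND E) NAND (A NAND E))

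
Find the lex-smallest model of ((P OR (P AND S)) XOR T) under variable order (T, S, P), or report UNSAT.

T=0, S=0, P=1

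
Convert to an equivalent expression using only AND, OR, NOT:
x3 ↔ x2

(x3 AND x2) OR (NOT x3 AND NOT x2)
(Biconditional = both true or both false)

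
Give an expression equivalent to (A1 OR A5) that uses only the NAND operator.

((A1 NAND A1) NAND (A5 NAND A5))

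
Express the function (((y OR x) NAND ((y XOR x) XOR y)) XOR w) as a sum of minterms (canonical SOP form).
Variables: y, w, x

Σm(0, 3, 4, 7) = (NOT y AND NOT w AND NOT x) OR (NOT y AND w AND x) OR (y AND NOT w AND NOT x) OR (y AND w AND x)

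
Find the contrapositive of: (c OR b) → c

Contrapositive: NOT c → NOT (c OR b)
Note: A statement and its contrapositive are logically equivalent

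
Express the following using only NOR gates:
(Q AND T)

((Q NOR Q) NOR (T NOR T))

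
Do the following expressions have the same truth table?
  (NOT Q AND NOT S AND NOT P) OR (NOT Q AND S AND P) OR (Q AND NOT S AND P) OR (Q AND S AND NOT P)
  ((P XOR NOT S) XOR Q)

Yes, they are equivalent — the two output columns agree on all 8 assignments:
Q | S | P | Expression 1 | Expression 2
---------------------------------------
0 | 0 | 0 | 1 | 1
0 | 0 | 1 | 0 | 0
0 | 1 | 0 | 0 | 0
0 | 1 | 1 | 1 | 1
1 | 0 | 0 | 0 | 0
1 | 0 | 1 | 1 | 1
1 | 1 | 0 | 1 | 1
1 | 1 | 1 | 0 | 0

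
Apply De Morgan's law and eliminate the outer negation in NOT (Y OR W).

NOT Y AND NOT W
De Morgan's: NOT(OR of terms) = AND of negations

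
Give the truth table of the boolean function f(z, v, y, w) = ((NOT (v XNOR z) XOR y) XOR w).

z | v | y | w | Output
----------------------
0 | 0 | 0 | 0 | 0
0 | 0 | 0 | 1 | 1
0 | 0 | 1 | 0 | 1
0 | 0 | 1 | 1 | 0
0 | 1 | 0 | 0 | 1
0 | 1 | 0 | 1 | 0
0 | 1 | 1 | 0 | 0
0 | 1 | 1 | 1 | 1
1 | 0 | 0 | 0 | 1
1 | 0 | 0 | 1 | 0
1 | 0 | 1 | 0 | 0
1 | 0 | 1 | 1 | 1
1 | 1 | 0 | 0 | 0
1 | 1 | 0 | 1 | 1
1 | 1 | 1 | 0 | 1
1 | 1 | 1 | 1 | 0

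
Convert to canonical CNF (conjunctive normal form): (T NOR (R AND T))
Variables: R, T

(R OR NOT T) AND (NOT R OR NOT T)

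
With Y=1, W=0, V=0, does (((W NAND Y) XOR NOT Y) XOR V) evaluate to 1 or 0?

Substituting: (((0 NAND 1) XOR NOT 1) XOR 0)
= 1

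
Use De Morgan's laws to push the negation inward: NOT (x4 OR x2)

NOT x4 AND NOT x2
De Morgan's: NOT(OR of terms) = AND of negations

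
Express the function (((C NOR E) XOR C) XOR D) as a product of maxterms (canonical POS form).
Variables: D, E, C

ΠM(2, 4, 5, 7) = (D OR NOT E OR C) AND (NOT D OR E OR C) AND (NOT D OR E OR NOT C) AND (NOT D OR NOT E OR NOT C)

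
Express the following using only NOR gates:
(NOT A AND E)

(((A NOR A) NOR (A NOR A)) NOR (E NOR E))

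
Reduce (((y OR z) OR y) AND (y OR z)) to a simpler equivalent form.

By absorption (E AND (E OR v) = E):
= (y OR z)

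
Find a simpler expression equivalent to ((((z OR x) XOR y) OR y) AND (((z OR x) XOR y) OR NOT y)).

By distribution ((E OR v) AND (E OR NOT v) = E):
= ((z OR x) XOR y)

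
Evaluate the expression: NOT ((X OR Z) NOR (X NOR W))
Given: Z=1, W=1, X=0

Substituting: NOT ((0 OR 1) NOR (0 NOR 1))
= 1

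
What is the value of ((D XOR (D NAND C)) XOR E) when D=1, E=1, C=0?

Substituting: ((1 XOR (1 NAND 0)) XOR 1)
= 1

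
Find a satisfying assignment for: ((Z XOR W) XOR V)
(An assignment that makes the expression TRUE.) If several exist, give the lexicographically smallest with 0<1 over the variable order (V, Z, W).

V=0, Z=0, W=1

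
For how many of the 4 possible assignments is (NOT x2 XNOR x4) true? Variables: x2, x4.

Satisfying assignments: (0,1), (1,0)
Count: 2 out of 4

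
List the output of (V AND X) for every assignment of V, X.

V | X | Output
--------------
0 | 0 | 0
0 | 1 | 0
1 | 0 | 0
1 | 1 | 1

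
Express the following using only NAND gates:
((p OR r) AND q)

((((p NAND p) NAND (r NAND r)) NAND q) NAND (((p NAND p) NAND (r NAND r)) NAND q))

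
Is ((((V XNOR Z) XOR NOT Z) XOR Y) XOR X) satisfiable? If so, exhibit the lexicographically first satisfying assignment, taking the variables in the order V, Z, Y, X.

V=0, Z=0, Y=0, X=1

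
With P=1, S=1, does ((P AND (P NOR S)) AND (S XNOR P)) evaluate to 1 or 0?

Substituting: ((1 AND (1 NOR 1)) AND (1 XNOR 1))
= 0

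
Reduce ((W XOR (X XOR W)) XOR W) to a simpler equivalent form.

By XOR self-cancellation ((E XOR v) XOR v = E):
= (X XOR W)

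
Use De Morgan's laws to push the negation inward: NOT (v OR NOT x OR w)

NOT v AND x AND NOT w
De Morgan's: NOT(OR of terms) = AND of negations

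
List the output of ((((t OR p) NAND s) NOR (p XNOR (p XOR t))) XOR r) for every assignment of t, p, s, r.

t | p | s | r | Output
----------------------
0 | 0 | 0 | 0 | 0
0 | 0 | 0 | 1 | 1
0 | 0 | 1 | 0 | 0
0 | 0 | 1 | 1 | 1
0 | 1 | 0 | 0 | 0
0 | 1 | 0 | 1 | 1
0 | 1 | 1 | 0 | 0
0 | 1 | 1 | 1 | 1
1 | 0 | 0 | 0 | 0
1 | 0 | 0 | 1 | 1
1 | 0 | 1 | 0 | 1
1 | 0 | 1 | 1 | 0
1 | 1 | 0 | 0 | 0
1 | 1 | 0 | 1 | 1
1 | 1 | 1 | 0 | 1
1 | 1 | 1 | 1 | 0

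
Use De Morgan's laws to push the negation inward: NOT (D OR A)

NOT D AND NOT A
De Morgan's: NOT(OR of terms) = AND of negations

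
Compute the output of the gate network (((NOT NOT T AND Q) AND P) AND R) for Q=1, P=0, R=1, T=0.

Substituting: (((NOT NOT 0 AND 1) AND 0) AND 1)
= 0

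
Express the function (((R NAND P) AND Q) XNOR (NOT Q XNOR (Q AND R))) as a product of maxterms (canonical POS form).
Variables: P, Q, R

ΠM(3) = (P OR NOT Q OR NOT R)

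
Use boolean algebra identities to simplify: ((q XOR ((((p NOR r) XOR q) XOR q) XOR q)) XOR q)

By XOR self-cancellation ((E XOR v) XOR v = E) then XOR self-cancellation ((E XOR v) XOR v = E):
= ((p NOR r) XOR q)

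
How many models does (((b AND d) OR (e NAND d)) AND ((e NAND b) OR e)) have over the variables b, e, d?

Satisfying assignments: (0,0,0), (0,0,1), (0,1,0), (1,0,0), (1,0,1), (1,1,0), (1,1,1)
Count: 7 out of 8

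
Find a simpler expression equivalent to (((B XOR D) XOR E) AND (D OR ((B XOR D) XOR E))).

By absorption (E AND (E OR v) = E):
= ((B XOR D) XOR E)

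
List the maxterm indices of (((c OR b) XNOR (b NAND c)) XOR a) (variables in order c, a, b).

ΠM(0, 3, 5, 6) = (c OR a OR b) AND (c OR NOT a OR NOT b) AND (NOT c OR a OR NOT b) AND (NOT c OR NOT a OR b)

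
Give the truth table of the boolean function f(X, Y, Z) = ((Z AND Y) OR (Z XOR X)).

X | Y | Z | Output
------------------
0 | 0 | 0 | 0
0 | 0 | 1 | 1
0 | 1 | 0 | 0
0 | 1 | 1 | 1
1 | 0 | 0 | 1
1 | 0 | 1 | 0
1 | 1 | 0 | 1
1 | 1 | 1 | 1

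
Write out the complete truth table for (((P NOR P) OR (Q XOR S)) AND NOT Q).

P | Q | S | Output
------------------
0 | 0 | 0 | 1
0 | 0 | 1 | 1
0 | 1 | 0 | 0
0 | 1 | 1 | 0
1 | 0 | 0 | 0
1 | 0 | 1 | 1
1 | 1 | 0 | 0
1 | 1 | 1 | 0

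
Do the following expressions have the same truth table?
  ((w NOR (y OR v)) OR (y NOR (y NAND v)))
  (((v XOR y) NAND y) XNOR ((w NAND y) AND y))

No. Counterexample: with y=0, v=0, w=0, Expression 1 = 1 but Expression 2 = 0.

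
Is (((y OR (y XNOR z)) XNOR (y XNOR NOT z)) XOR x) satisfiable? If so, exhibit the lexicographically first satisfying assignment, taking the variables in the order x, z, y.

x=0, z=0, y=1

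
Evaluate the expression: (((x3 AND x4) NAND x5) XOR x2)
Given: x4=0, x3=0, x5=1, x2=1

Substituting: (((0 AND 0) NAND 1) XOR 1)
= 0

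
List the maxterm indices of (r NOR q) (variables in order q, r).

ΠM(1, 2, 3) = (q OR NOT r) AND (NOT q OR r) AND (NOT q OR NOT r)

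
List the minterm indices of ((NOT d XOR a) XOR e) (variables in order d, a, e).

Σm(0, 3, 5, 6) = (NOT d AND NOT a AND NOT e) OR (NOT d AND a AND e) OR (d AND NOT a AND e) OR (d AND a AND NOT e)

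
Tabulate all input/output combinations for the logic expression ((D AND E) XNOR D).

D | E | Output
--------------
0 | 0 | 1
0 | 1 | 1
1 | 0 | 0
1 | 1 | 1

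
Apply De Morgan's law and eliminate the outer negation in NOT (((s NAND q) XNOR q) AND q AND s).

NOT ((s NAND q) XNOR q) OR NOT q OR NOT s
De Morgan's: NOT(AND of terms) = OR of negations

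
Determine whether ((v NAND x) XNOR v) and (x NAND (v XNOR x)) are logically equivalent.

No. Counterexample: with v=0, x=0, Expression 1 = 0 but Expression 2 = 1.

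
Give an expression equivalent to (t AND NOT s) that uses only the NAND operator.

((t NAND (s NAND s)) NAND (t NAND (s NAND s)))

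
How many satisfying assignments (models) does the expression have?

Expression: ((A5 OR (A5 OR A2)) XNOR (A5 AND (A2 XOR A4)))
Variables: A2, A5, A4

Satisfying assignments: (0,0,0), (0,0,1), (0,1,1), (1,1,0)
Count: 4 out of 8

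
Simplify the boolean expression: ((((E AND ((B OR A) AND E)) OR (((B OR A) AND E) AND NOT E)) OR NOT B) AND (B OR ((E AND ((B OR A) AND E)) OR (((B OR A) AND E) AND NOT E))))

By distribution ((E OR v) AND (E OR NOT v) = E) then distribution ((E AND v) OR (E AND NOT v) = E):
= ((B OR A) AND E)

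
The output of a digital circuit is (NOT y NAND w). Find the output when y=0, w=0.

Substituting: (NOT 0 NAND 0)
= 1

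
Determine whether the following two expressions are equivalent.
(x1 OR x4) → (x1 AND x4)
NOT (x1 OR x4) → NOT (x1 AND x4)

No, Inverse is not equivalent to original (counterexample: x4=0, x1=1)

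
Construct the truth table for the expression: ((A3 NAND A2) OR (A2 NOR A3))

A2 | A3 | Output
----------------
0 | 0 | 1
0 | 1 | 1
1 | 0 | 1
1 | 1 | 0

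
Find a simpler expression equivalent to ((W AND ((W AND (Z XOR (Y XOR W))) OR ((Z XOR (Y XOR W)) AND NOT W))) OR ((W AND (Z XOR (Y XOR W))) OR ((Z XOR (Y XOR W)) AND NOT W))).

By absorption (E OR (E AND v) = E) then distribution ((E AND v) OR (E AND NOT v) = E):
= (Z XOR (Y XOR W))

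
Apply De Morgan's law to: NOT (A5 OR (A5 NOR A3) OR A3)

NOT A5 AND NOT (A5 NOR A3) AND NOT A3
De Morgan's: NOT(OR of terms) = AND of negations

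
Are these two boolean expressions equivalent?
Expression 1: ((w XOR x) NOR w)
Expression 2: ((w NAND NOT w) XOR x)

No. Counterexample: with w=1, x=0, Expression 1 = 0 but Expression 2 = 1.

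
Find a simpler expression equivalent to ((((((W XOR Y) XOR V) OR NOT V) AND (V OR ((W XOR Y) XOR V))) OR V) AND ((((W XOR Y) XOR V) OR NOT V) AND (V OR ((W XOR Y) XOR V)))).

By absorption (E AND (E OR v) = E) then distribution ((E OR v) AND (E OR NOT v) = E):
= ((W XOR Y) XOR V)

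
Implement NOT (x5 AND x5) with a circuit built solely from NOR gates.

(((x5 NOR x5) NOR (x5 NOR x5)) NOR ((x5 NOR x5) NOR (x5 NOR x5)))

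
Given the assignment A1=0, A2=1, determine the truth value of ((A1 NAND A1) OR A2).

Substituting: ((0 NAND 0) OR 1)
= 1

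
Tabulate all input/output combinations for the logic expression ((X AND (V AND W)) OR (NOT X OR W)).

X | V | W | Output
------------------
0 | 0 | 0 | 1
0 | 0 | 1 | 1
0 | 1 | 0 | 1
0 | 1 | 1 | 1
1 | 0 | 0 | 0
1 | 0 | 1 | 1
1 | 1 | 0 | 0
1 | 1 | 1 | 1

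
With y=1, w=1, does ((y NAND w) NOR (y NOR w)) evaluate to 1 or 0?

Substituting: ((1 NAND 1) NOR (1 NOR 1))
= 1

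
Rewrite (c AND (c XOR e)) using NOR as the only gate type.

((c NOR c) NOR (((((c NOR e) NOR (c NOR e)) NOR ((c NOR e) NOR (c NOR e))) NOR ((((c NOR c) NOR (e NOR e)) NOR ((c NOR c) NOR (e NOR e))) NOR (((c NOR c) NOR (e NOR e)) NOR ((c NOR c) NOR (e NOR e))))) NOR ((((c NOR e) NOR (c NOR e)) NOR ((c NOR e) NOR (c NOR e))) NOR ((((c NOR c) NOR (e NOR e)) NOR ((c NOR c) NOR (e NOR e))) NOR (((c NOR c) NOR (e NOR e)) NOR ((c NOR c) NOR (e NOR e)))))))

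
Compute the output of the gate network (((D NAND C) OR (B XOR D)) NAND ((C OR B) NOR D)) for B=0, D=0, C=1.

Substituting: (((0 NAND 1) OR (0 XOR 0)) NAND ((1 OR 0) NOR 0))
= 1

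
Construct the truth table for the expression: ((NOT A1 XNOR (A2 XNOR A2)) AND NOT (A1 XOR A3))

A1 | A2 | A3 | Output
---------------------
0 | 0 | 0 | 1
0 | 0 | 1 | 0
0 | 1 | 0 | 1
0 | 1 | 1 | 0
1 | 0 | 0 | 0
1 | 0 | 1 | 0
1 | 1 | 0 | 0
1 | 1 | 1 | 0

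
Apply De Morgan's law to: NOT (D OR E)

NOT D AND NOT E
De Morgan's: NOT(OR of terms) = AND of negations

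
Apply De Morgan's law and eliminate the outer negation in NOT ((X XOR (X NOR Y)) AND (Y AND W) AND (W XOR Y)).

NOT (X XOR (X NOR Y)) OR NOT (Y AND W) OR NOT (W XOR Y)
De Morgan's: NOT(AND of terms) = OR of negations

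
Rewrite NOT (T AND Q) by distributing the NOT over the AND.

NOT T OR NOT Q
De Morgan's: NOT(AND of terms) = OR of negations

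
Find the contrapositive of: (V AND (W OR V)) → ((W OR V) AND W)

Contrapositive: NOT ((W OR V) AND W) → NOT (V AND (W OR V))
Note: A statement and its contrapositive are logically equivalent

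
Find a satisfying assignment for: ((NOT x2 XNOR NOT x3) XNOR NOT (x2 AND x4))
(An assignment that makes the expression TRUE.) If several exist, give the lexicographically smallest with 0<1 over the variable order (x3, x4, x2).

x3=0, x4=0, x2=0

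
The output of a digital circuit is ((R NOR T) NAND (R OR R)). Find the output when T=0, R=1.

Substituting: ((1 NOR 0) NAND (1 OR 1))
= 1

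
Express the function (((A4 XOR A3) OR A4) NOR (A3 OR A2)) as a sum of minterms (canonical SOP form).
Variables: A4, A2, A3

Σm(0) = (NOT A4 AND NOT A2 AND NOT A3)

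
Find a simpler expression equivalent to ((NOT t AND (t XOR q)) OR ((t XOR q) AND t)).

By distribution ((E AND v) OR (E AND NOT v) = E):
= (t XOR q)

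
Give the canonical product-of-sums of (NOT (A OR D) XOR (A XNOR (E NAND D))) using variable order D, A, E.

ΠM(4, 7) = (NOT D OR A OR E) AND (NOT D OR NOT A OR NOT E)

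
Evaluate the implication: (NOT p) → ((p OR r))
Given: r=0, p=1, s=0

Antecedent (NOT p) = 0; consequent ((p OR r)) = 1.
0 → 1 = 1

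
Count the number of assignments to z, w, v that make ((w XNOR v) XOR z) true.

Satisfying assignments: (0,0,0), (0,1,1), (1,0,1), (1,1,0)
Count: 4 out of 8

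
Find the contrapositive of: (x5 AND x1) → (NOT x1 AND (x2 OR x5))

Contrapositive: NOT (NOT x1 AND (x2 OR x5)) → NOT (x5 AND x1)
Note: A statement and its contrapositive are logically equivalent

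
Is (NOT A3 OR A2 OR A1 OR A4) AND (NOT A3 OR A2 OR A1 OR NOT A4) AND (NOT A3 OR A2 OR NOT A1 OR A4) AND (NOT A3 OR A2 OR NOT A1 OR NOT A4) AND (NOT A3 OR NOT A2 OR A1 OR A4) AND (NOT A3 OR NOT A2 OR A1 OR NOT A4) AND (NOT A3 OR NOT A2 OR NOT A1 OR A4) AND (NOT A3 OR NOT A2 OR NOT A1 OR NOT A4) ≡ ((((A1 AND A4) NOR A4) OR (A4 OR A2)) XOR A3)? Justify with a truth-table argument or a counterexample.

Yes, they are equivalent — the two output columns agree on all 16 assignments:
A3 | A2 | A1 | A4 | Expression 1 | Expression 2
-----------------------------------------------
0 | 0 | 0 | 0 | 1 | 1
0 | 0 | 0 | 1 | 1 | 1
0 | 0 | 1 | 0 | 1 | 1
0 | 0 | 1 | 1 | 1 | 1
0 | 1 | 0 | 0 | 1 | 1
0 | 1 | 0 | 1 | 1 | 1
0 | 1 | 1 | 0 | 1 | 1
0 | 1 | 1 | 1 | 1 | 1
1 | 0 | 0 | 0 | 0 | 0
1 | 0 | 0 | 1 | 0 | 0
1 | 0 | 1 | 0 | 0 | 0
1 | 0 | 1 | 1 | 0 | 0
1 | 1 | 0 | 0 | 0 | 0
1 | 1 | 0 | 1 | 0 | 0
1 | 1 | 1 | 0 | 0 | 0
1 | 1 | 1 | 1 | 0 | 0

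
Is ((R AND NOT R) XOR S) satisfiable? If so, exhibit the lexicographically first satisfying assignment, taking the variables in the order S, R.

S=1, R=0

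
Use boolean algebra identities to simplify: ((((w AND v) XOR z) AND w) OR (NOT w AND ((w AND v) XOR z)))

By distribution ((E AND v) OR (E AND NOT v) = E):
= ((w AND v) XOR z)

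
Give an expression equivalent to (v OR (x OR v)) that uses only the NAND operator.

((v NAND v) NAND (((x NAND x) NAND (v NAND v)) NAND ((x NAND x) NAND (v NAND v))))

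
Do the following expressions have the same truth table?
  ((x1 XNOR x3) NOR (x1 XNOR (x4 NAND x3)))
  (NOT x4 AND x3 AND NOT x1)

Yes, they are equivalent — the two output columns agree on all 8 assignments:
x4 | x3 | x1 | Expression 1 | Expression 2
------------------------------------------
0 | 0 | 0 | 0 | 0
0 | 0 | 1 | 0 | 0
0 | 1 | 0 | 1 | 1
0 | 1 | 1 | 0 | 0
1 | 0 | 0 | 0 | 0
1 | 0 | 1 | 0 | 0
1 | 1 | 0 | 0 | 0
1 | 1 | 1 | 0 | 0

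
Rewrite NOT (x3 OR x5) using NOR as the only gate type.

(((x3 NOR x5) NOR (x3 NOR x5)) NOR ((x3 NOR x5) NOR (x3 NOR x5)))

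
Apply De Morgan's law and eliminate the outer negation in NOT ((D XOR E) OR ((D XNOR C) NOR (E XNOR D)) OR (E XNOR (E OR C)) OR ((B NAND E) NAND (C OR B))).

NOT (D XOR E) AND NOT ((D XNOR C) NOR (E XNOR D)) AND NOT (E XNOR (E OR C)) AND NOT ((B NAND E) NAND (C OR B))
De Morgan's: NOT(OR of terms) = AND of negations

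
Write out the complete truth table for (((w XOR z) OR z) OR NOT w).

z | w | Output
--------------
0 | 0 | 1
0 | 1 | 1
1 | 0 | 1
1 | 1 | 1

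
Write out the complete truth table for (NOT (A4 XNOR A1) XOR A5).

A1 | A4 | A5 | Output
---------------------
0 | 0 | 0 | 0
0 | 0 | 1 | 1
0 | 1 | 0 | 1
0 | 1 | 1 | 0
1 | 0 | 0 | 1
1 | 0 | 1 | 0
1 | 1 | 0 | 0
1 | 1 | 1 | 1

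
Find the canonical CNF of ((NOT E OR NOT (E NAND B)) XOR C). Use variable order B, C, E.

(B OR C OR NOT E) AND (B OR NOT C OR E) AND (NOT B OR NOT C OR E) AND (NOT B OR NOT C OR NOT E)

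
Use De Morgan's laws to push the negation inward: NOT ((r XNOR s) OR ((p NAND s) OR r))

NOT (r XNOR s) AND NOT ((p NAND s) OR r)
De Morgan's: NOT(OR of terms) = AND of negations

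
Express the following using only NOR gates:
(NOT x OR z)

(((x NOR x) NOR z) NOR ((x NOR x) NOR z))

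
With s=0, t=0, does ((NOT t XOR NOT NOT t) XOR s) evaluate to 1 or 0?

Substituting: ((NOT 0 XOR NOT NOT 0) XOR 0)
= 1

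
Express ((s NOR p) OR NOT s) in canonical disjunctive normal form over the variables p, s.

(NOT p AND NOT s) OR (p AND NOT s)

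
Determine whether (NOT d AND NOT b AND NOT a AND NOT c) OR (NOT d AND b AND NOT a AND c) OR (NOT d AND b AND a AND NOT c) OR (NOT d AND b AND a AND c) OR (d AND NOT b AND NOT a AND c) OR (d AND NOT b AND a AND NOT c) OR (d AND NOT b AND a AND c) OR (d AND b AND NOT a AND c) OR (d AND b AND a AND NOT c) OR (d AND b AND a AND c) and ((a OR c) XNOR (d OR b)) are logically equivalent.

Yes, they are equivalent — the two output columns agree on all 16 assignments:
d | b | a | c | Expression 1 | Expression 2
-------------------------------------------
0 | 0 | 0 | 0 | 1 | 1
0 | 0 | 0 | 1 | 0 | 0
0 | 0 | 1 | 0 | 0 | 0
0 | 0 | 1 | 1 | 0 | 0
0 | 1 | 0 | 0 | 0 | 0
0 | 1 | 0 | 1 | 1 | 1
0 | 1 | 1 | 0 | 1 | 1
0 | 1 | 1 | 1 | 1 | 1
1 | 0 | 0 | 0 | 0 | 0
1 | 0 | 0 | 1 | 1 | 1
1 | 0 | 1 | 0 | 1 | 1
1 | 0 | 1 | 1 | 1 | 1
1 | 1 | 0 | 0 | 0 | 0
1 | 1 | 0 | 1 | 1 | 1
1 | 1 | 1 | 0 | 1 | 1
1 | 1 | 1 | 1 | 1 | 1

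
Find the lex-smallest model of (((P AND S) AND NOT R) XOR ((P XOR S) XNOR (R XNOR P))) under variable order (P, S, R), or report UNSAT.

P=0, S=0, R=1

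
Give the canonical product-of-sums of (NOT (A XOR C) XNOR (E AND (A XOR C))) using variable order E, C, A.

ΠM(0, 3, 4, 5, 6, 7) = (E OR C OR A) AND (E OR NOT C OR NOT A) AND (NOT E OR C OR A) AND (NOT E OR C OR NOT A) AND (NOT E OR NOT C OR A) AND (NOT E OR NOT C OR NOT A)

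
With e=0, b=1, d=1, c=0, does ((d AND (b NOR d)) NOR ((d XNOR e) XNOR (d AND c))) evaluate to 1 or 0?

Substituting: ((1 AND (1 NOR 1)) NOR ((1 XNOR 0) XNOR (1 AND 0)))
= 0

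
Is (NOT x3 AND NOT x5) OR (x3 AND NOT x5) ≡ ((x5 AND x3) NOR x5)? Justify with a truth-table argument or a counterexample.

Yes, they are equivalent — the two output columns agree on all 4 assignments:
x3 | x5 | Expression 1 | Expression 2
-------------------------------------
0 | 0 | 1 | 1
0 | 1 | 0 | 0
1 | 0 | 1 | 1
1 | 1 | 0 | 0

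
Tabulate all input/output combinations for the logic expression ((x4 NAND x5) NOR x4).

x4 | x5 | Output
----------------
0 | 0 | 0
0 | 1 | 0
1 | 0 | 0
1 | 1 | 0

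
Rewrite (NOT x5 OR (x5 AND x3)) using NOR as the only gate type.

(((x5 NOR x5) NOR ((x5 NOR x5) NOR (x3 NOR x3))) NOR ((x5 NOR x5) NOR ((x5 NOR x5) NOR (x3 NOR x3))))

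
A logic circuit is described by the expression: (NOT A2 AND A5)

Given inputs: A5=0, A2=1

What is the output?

Substituting: (NOT 1 AND 0)
= 0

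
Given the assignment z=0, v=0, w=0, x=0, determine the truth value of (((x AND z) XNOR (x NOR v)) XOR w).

Substituting: (((0 AND 0) XNOR (0 NOR 0)) XOR 0)
= 0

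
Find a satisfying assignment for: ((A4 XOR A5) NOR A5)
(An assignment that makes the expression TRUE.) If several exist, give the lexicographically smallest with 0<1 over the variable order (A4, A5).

A4=0, A5=0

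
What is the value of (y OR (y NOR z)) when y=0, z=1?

Substituting: (0 OR (0 NOR 1))
= 0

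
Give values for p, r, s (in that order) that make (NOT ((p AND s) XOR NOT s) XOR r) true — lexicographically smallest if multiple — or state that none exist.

p=0, r=0, s=1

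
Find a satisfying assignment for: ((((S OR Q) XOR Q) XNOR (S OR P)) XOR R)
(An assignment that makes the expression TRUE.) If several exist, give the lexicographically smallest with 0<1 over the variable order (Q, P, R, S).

Q=0, P=0, R=0, S=0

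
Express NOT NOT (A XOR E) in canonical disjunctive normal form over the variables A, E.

(NOT A AND E) OR (A AND NOT E)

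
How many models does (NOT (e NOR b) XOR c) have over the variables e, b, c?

Satisfying assignments: (0,0,1), (0,1,0), (1,0,0), (1,1,0)
Count: 4 out of 8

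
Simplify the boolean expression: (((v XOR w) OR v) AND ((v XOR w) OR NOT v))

By distribution ((E OR v) AND (E OR NOT v) = E):
= (v XOR w)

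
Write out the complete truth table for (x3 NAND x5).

x5 | x3 | Output
----------------
0 | 0 | 1
0 | 1 | 1
1 | 0 | 1
1 | 1 | 0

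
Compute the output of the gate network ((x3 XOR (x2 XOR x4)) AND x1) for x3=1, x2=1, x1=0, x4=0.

Substituting: ((1 XOR (1 XOR 0)) AND 0)
= 0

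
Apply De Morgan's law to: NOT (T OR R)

NOT T AND NOT R
De Morgan's: NOT(OR of terms) = AND of negations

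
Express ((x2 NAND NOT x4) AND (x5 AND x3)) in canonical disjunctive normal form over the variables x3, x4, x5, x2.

(x3 AND NOT x4 AND x5 AND NOT x2) OR (x3 AND x4 AND x5 AND NOT x2) OR (x3 AND x4 AND x5 AND x2)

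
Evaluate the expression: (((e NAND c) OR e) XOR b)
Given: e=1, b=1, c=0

Substituting: (((1 NAND 0) OR 1) XOR 1)
= 0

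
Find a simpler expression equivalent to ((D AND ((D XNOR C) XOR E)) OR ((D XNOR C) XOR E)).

By absorption (E OR (E AND v) = E):
= ((D XNOR C) XOR E)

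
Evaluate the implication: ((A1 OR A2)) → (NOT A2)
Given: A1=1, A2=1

Antecedent ((A1 OR A2)) = 1; consequent (NOT A2) = 0.
1 → 0 = 0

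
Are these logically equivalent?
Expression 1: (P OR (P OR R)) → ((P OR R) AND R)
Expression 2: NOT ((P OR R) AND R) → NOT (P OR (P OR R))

Yes, Contrapositive is always equivalent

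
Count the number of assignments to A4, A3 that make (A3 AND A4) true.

Satisfying assignments: (1,1)
Count: 1 out of 4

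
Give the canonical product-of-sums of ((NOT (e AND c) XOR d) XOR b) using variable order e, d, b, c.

ΠM(2, 3, 4, 5, 9, 10, 12, 15) = (e OR d OR NOT b OR c) AND (e OR d OR NOT b OR NOT c) AND (e OR NOT d OR b OR c) AND (e OR NOT d OR b OR NOT c) AND (NOT e OR d OR b OR NOT c) AND (NOT e OR d OR NOT b OR c) AND (NOT e OR NOT d OR b OR c) AND (NOT e OR NOT d OR NOT b OR NOT c)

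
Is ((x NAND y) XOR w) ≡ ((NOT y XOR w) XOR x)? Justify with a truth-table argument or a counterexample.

No. Counterexample: with w=0, y=0, x=1, Expression 1 = 1 but Expression 2 = 0.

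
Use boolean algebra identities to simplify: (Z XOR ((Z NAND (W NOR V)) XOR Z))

By XOR self-cancellation ((E XOR v) XOR v = E):
= (Z NAND (W NOR V))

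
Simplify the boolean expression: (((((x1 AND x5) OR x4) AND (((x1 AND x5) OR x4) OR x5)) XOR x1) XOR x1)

By XOR self-cancellation ((E XOR v) XOR v = E) then absorption (E AND (E OR v) = E):
= ((x1 AND x5) OR x4)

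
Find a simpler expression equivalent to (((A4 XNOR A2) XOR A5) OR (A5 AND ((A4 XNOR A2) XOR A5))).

By absorption (E OR (E AND v) = E):
= ((A4 XNOR A2) XOR A5)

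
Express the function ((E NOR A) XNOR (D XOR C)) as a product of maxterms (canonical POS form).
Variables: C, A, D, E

ΠM(0, 3, 6, 7, 9, 10, 12, 13) = (C OR A OR D OR E) AND (C OR A OR NOT D OR NOT E) AND (C OR NOT A OR NOT D OR E) AND (C OR NOT A OR NOT D OR NOT E) AND (NOT C OR A OR D OR NOT E) AND (NOT C OR A OR NOT D OR E) AND (NOT C OR NOT A OR D OR E) AND (NOT C OR NOT A OR D OR NOT E)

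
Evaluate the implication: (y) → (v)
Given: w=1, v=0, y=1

Antecedent (y) = 1; consequent (v) = 0.
1 → 0 = 0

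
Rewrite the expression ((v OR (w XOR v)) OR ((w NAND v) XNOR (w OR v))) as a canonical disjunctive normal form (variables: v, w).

(NOT v AND w) OR (v AND NOT w) OR (v AND w)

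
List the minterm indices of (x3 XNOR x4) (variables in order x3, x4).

Σm(0, 3) = (NOT x3 AND NOT x4) OR (x3 AND x4)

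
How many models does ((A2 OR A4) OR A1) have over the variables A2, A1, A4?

Satisfying assignments: (0,0,1), (0,1,0), (0,1,1), (1,0,0), (1,0,1), (1,1,0), (1,1,1)
Count: 7 out of 8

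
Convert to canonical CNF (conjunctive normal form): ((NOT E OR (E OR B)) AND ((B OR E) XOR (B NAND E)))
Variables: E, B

(E OR NOT B) AND (NOT E OR B)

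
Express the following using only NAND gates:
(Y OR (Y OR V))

((Y NAND Y) NAND (((Y NAND Y) NAND (V NAND V)) NAND ((Y NAND Y) NAND (V NAND V))))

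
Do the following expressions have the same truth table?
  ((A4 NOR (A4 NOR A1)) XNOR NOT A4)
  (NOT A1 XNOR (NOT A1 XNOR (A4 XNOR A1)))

No. Counterexample: with A1=0, A4=0, Expression 1 = 0 but Expression 2 = 1.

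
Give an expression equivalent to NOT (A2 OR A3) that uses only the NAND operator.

(((A2 NAND A2) NAND (A3 NAND A3)) NAND ((A2 NAND A2) NAND (A3 NAND A3)))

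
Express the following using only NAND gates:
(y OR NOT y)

((y NAND y) NAND ((y NAND y) NAND (y NAND y)))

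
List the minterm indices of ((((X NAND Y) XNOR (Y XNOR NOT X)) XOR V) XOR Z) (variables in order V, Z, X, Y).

Σm(1, 2, 3, 4, 8, 13, 14, 15) = (NOT V AND NOT Z AND NOT X AND Y) OR (NOT V AND NOT Z AND X AND NOT Y) OR (NOT V AND NOT Z AND X AND Y) OR (NOT V AND Z AND NOT X AND NOT Y) OR (V AND NOT Z AND NOT X AND NOT Y) OR (V AND Z AND NOT X AND Y) OR (V AND Z AND X AND NOT Y) OR (V AND Z AND X AND Y)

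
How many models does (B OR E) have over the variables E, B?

Satisfying assignments: (0,1), (1,0), (1,1)
Count: 3 out of 4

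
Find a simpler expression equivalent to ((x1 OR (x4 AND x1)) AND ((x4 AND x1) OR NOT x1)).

By distribution ((E OR v) AND (E OR NOT v) = E):
= (x4 AND x1)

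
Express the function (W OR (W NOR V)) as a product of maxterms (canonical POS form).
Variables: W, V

ΠM(1) = (W OR NOT V)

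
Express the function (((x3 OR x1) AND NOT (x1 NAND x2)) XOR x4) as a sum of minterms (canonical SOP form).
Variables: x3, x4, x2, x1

Σm(3, 4, 5, 6, 11, 12, 13, 14) = (NOT x3 AND NOT x4 AND x2 AND x1) OR (NOT x3 AND x4 AND NOT x2 AND NOT x1) OR (NOT x3 AND x4 AND NOT x2 AND x1) OR (NOT x3 AND x4 AND x2 AND NOT x1) OR (x3 AND NOT x4 AND x2 AND x1) OR (x3 AND x4 AND NOT x2 AND NOT x1) OR (x3 AND x4 AND NOT x2 AND x1) OR (x3 AND x4 AND x2 AND NOT x1)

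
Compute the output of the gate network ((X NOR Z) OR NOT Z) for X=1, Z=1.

Substituting: ((1 NOR 1) OR NOT 1)
= 0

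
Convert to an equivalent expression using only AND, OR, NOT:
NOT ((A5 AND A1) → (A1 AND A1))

(A5 AND A1) AND NOT (A1 AND A1)
(Negated implication: NOT(A → B) = A AND NOT B)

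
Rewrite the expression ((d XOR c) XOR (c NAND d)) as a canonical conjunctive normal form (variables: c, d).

(c OR NOT d) AND (NOT c OR d) AND (NOT c OR NOT d)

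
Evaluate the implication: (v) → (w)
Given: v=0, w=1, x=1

Antecedent (v) = 0; consequent (w) = 1.
0 → 1 = 1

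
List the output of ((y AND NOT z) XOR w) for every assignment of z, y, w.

z | y | w | Output
------------------
0 | 0 | 0 | 0
0 | 0 | 1 | 1
0 | 1 | 0 | 1
0 | 1 | 1 | 0
1 | 0 | 0 | 0
1 | 0 | 1 | 1
1 | 1 | 0 | 0
1 | 1 | 1 | 1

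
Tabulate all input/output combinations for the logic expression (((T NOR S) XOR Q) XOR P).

Q | T | S | P | Output
----------------------
0 | 0 | 0 | 0 | 1
0 | 0 | 0 | 1 | 0
0 | 0 | 1 | 0 | 0
0 | 0 | 1 | 1 | 1
0 | 1 | 0 | 0 | 0
0 | 1 | 0 | 1 | 1
0 | 1 | 1 | 0 | 0
0 | 1 | 1 | 1 | 1
1 | 0 | 0 | 0 | 0
1 | 0 | 0 | 1 | 1
1 | 0 | 1 | 0 | 1
1 | 0 | 1 | 1 | 0
1 | 1 | 0 | 0 | 1
1 | 1 | 0 | 1 | 0
1 | 1 | 1 | 0 | 1
1 | 1 | 1 | 1 | 0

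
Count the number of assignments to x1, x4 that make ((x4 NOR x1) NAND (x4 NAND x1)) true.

Satisfying assignments: (0,1), (1,0), (1,1)
Count: 3 out of 4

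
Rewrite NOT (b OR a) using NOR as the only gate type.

(((b NOR a) NOR (b NOR a)) NOR ((b NOR a) NOR (b NOR a)))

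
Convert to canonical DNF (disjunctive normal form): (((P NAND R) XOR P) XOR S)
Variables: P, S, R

(NOT P AND NOT S AND NOT R) OR (NOT P AND NOT S AND R) OR (P AND NOT S AND R) OR (P AND S AND NOT R)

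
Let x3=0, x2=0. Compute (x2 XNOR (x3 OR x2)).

Substituting: (0 XNOR (0 OR 0))
= 1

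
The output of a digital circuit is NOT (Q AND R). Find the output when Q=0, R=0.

Substituting: NOT (0 AND 0)
= 1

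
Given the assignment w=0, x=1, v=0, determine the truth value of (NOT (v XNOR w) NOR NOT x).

Substituting: (NOT (0 XNOR 0) NOR NOT 1)
= 1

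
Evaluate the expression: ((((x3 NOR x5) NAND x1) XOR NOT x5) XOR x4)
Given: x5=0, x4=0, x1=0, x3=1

Substituting: ((((1 NOR 0) NAND 0) XOR NOT 0) XOR 0)
= 0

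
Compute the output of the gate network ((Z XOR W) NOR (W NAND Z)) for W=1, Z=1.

Substituting: ((1 XOR 1) NOR (1 NAND 1))
= 1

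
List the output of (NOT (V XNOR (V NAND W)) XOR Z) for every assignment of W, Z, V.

W | Z | V | Output
------------------
0 | 0 | 0 | 1
0 | 0 | 1 | 0
0 | 1 | 0 | 0
0 | 1 | 1 | 1
1 | 0 | 0 | 1
1 | 0 | 1 | 1
1 | 1 | 0 | 0
1 | 1 | 1 | 0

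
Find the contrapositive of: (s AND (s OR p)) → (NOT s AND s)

Contrapositive: NOT (NOT s AND s) → NOT (s AND (s OR p))
Note: A statement and its contrapositive are logically equivalent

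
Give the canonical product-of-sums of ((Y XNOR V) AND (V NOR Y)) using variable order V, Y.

ΠM(1, 2, 3) = (V OR NOT Y) AND (NOT V OR Y) AND (NOT V OR NOT Y)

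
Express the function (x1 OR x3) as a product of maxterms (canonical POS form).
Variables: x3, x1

ΠM(0) = (x3 OR x1)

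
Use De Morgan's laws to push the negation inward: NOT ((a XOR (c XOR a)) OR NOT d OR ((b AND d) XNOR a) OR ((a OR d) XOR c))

NOT (a XOR (c XOR a)) AND d AND NOT ((b AND d) XNOR a) AND NOT ((a OR d) XOR c)
De Morgan's: NOT(OR of terms) = AND of negations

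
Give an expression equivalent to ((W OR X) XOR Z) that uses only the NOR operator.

((((((W NOR X) NOR (W NOR X)) NOR Z) NOR (((W NOR X) NOR (W NOR X)) NOR Z)) NOR ((((W NOR X) NOR (W NOR X)) NOR Z) NOR (((W NOR X) NOR (W NOR X)) NOR Z))) NOR ((((((W NOR X) NOR (W NOR X)) NOR ((W NOR X) NOR (W NOR X))) NOR (Z NOR Z)) NOR ((((W NOR X) NOR (W NOR X)) NOR ((W NOR X) NOR (W NOR X))) NOR (Z NOR Z))) NOR (((((W NOR X) NOR (W NOR X)) NOR ((W NOR X) NOR (W NOR X))) NOR (Z NOR Z)) NOR ((((W NOR X) NOR (W NOR X)) NOR ((W NOR X) NOR (W NOR X))) NOR (Z NOR Z)))))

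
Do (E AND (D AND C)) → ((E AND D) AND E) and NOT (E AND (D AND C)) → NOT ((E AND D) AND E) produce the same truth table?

No, Inverse is not equivalent to original (counterexample: D=1, E=1, C=0)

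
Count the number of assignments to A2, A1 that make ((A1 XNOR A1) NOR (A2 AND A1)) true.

No assignment satisfies the expression.
Count: 0 out of 4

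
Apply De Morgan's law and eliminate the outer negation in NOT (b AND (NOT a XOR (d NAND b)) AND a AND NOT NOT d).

NOT b OR NOT (NOT a XOR (d NAND b)) OR NOT a OR NOT d
De Morgan's: NOT(AND of terms) = OR of negations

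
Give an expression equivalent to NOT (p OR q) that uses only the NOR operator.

(((p NOR q) NOR (p NOR q)) NOR ((p NOR q) NOR (p NOR q)))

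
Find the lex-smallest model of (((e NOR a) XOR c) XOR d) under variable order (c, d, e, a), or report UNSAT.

c=0, d=0, e=0, a=0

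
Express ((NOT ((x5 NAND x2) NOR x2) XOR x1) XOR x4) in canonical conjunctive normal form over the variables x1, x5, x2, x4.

(x1 OR x5 OR x2 OR NOT x4) AND (x1 OR x5 OR NOT x2 OR NOT x4) AND (x1 OR NOT x5 OR x2 OR NOT x4) AND (x1 OR NOT x5 OR NOT x2 OR NOT x4) AND (NOT x1 OR x5 OR x2 OR x4) AND (NOT x1 OR x5 OR NOT x2 OR x4) AND (NOT x1 OR NOT x5 OR x2 OR x4) AND (NOT x1 OR NOT x5 OR NOT x2 OR x4)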